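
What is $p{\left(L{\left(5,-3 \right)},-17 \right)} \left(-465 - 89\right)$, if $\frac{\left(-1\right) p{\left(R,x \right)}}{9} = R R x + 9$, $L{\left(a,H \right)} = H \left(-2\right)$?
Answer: $-3006558$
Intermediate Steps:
$L{\left(a,H \right)} = - 2 H$
$p{\left(R,x \right)} = -81 - 9 x R^{2}$ ($p{\left(R,x \right)} = - 9 \left(R R x + 9\right) = - 9 \left(R^{2} x + 9\right) = - 9 \left(x R^{2} + 9\right) = - 9 \left(9 + x R^{2}\right) = -81 - 9 x R^{2}$)
$p{\left(L{\left(5,-3 \right)},-17 \right)} \left(-465 - 89\right) = \left(-81 - - 153 \left(\left(-2\right) \left(-3\right)\right)^{2}\right) \left(-465 - 89\right) = \left(-81 - - 153 \cdot 6^{2}\right) \left(-554\right) = \left(-81 - \left(-153\right) 36\right) \left(-554\right) = \left(-81 + 5508\right) \left(-554\right) = 5427 \left(-554\right) = -3006558$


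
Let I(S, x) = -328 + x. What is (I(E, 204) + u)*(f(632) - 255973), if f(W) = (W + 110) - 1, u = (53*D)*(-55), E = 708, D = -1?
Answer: -712352512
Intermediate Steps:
u = 2915 (u = (53*(-1))*(-55) = -53*(-55) = 2915)
f(W) = 109 + W (f(W) = (110 + W) - 1 = 109 + W)
(I(E, 204) + u)*(f(632) - 255973) = ((-328 + 204) + 2915)*((109 + 632) - 255973) = (-124 + 2915)*(741 - 255973) = 2791*(-255232) = -712352512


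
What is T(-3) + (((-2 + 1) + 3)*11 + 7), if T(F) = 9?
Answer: 38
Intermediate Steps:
T(-3) + (((-2 + 1) + 3)*11 + 7) = 9 + (((-2 + 1) + 3)*11 + 7) = 9 + ((-1 + 3)*11 + 7) = 9 + (2*11 + 7) = 9 + (22 + 7) = 9 + 29 = 38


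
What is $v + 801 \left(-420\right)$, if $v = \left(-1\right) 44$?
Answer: $-336464$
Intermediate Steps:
$v = -44$
$v + 801 \left(-420\right) = -44 + 801 \left(-420\right) = -44 - 336420 = -336464$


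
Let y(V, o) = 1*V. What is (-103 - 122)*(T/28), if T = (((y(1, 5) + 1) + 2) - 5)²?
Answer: -225/28 ≈ -8.0357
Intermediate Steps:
y(V, o) = V
T = 1 (T = (((1 + 1) + 2) - 5)² = ((2 + 2) - 5)² = (4 - 5)² = (-1)² = 1)
(-103 - 122)*(T/28) = (-103 - 122)*(1/28) = -225/28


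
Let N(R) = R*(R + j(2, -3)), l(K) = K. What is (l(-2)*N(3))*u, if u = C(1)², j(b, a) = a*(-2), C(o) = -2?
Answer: -216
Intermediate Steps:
j(b, a) = -2*a
u = 4 (u = (-2)² = 4)
N(R) = R*(6 + R) (N(R) = R*(R - 2*(-3)) = R*(R + 6) = R*(6 + R))
(l(-2)*N(3))*u = -6*(6 + 3)*4 = -6*9*4 = -2*27*4 = -54*4 = -216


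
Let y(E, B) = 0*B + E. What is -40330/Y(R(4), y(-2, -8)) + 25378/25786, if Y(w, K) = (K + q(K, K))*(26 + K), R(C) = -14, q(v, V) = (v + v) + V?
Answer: 261205489/1237728 ≈ 211.04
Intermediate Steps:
q(v, V) = V + 2*v (q(v, V) = 2*v + V = V + 2*v)
y(E, B) = E (y(E, B) = 0 + E = E)
Y(w, K) = 4*K*(26 + K) (Y(w, K) = (K + (K + 2*K))*(26 + K) = (K + 3*K)*(26 + K) = (4*K)*(26 + K) = 4*K*(26 + K))
-40330/Y(R(4), y(-2, -8)) + 25378/25786 = -40330*(-1/(8*(26 - 2))) + 25378/25786 = -40330/(4*(-2)*24) + 25378*(1/25786) = -40330/(-192) + 12689/12893 = -40330*(-1/192) + 12689/12893 = 20165/96 + 12689/12893 = 261205489/1237728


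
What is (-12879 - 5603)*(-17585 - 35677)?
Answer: 984388284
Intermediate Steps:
(-12879 - 5603)*(-17585 - 35677) = -18482*(-53262) = 984388284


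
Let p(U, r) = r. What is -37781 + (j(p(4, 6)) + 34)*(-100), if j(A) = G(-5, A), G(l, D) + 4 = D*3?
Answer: -42581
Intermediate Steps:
G(l, D) = -4 + 3*D (G(l, D) = -4 + D*3 = -4 + 3*D)
j(A) = -4 + 3*A
-37781 + (j(p(4, 6)) + 34)*(-100) = -37781 + ((-4 + 3*6) + 34)*(-100) = -37781 + ((-4 + 18) + 34)*(-100) = -37781 + (14 + 34)*(-100) = -37781 + 48*(-100) = -37781 - 4800 = -42581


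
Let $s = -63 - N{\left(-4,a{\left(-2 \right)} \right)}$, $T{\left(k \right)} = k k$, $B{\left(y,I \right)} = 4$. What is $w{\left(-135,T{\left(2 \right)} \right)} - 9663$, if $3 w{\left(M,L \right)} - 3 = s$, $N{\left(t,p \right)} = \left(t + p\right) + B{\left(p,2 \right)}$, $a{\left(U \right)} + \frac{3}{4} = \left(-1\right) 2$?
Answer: $- \frac{116185}{12} \approx -9682.1$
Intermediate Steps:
$a{\left(U \right)} = - \frac{11}{4}$ ($a{\left(U \right)} = - \frac{3}{4} - 2 = - \frac{11}{4}$)
$T{\left(k \right)} = k^{2}$
$N{\left(t,p \right)} = 4 + p + t$ ($N{\left(t,p \right)} = \left(t + p\right) + 4 = \left(p + t\right) + 4 = 4 + p + t$)
$s = - \frac{241}{4}$ ($s = -63 - \left(4 - \frac{11}{4} - 4\right) = -63 - - \frac{11}{4} = -63 + \frac{11}{4} = - \frac{241}{4} \approx -60.25$)
$w{\left(M,L \right)} = - \frac{229}{12}$ ($w{\left(M,L \right)} = 1 + \frac{1}{3} \left(- \frac{241}{4}\right) = 1 - \frac{241}{12} = - \frac{229}{12}$)
$w{\left(-135,T{\left(2 \right)} \right)} - 9663 = - \frac{229}{12} - 9663 = - \frac{116185}{12}$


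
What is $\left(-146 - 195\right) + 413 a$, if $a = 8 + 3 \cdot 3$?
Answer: $6680$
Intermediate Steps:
$a = 17$ ($a = 8 + 9 = 17$)
$\left(-146 - 195\right) + 413 a = \left(-146 - 195\right) + 413 \cdot 17 = -341 + 7021 = 6680$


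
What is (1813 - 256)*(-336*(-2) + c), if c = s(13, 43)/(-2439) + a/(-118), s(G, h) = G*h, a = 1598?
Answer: 16386513290/15989 ≈ 1.0249e+6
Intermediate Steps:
c = -1981742/143901 (c = (13*43)/(-2439) + 1598/(-118) = 559*(-1/2439) + 1598*(-1/118) = -559/2439 - 799/59 = -1981742/143901 ≈ -13.772)
(1813 - 256)*(-336*(-2) + c) = (1813 - 256)*(-336*(-2) - 1981742/143901) = 1557*(672 - 1981742/143901) = 1557*(94719730/143901) = 16386513290/15989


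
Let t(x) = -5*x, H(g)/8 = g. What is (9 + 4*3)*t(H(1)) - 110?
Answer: -950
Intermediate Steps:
H(g) = 8*g
(9 + 4*3)*t(H(1)) - 110 = (9 + 4*3)*(-40) - 110 = (9 + 12)*(-5*8) - 110 = 21*(-40) - 110 = -840 - 110 = -950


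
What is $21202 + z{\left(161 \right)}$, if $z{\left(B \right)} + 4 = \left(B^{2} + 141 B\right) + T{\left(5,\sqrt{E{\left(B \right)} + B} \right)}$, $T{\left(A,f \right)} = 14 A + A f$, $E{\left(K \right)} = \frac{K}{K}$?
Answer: $69890 + 45 \sqrt{2} \approx 69954.0$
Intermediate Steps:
$E{\left(K \right)} = 1$
$z{\left(B \right)} = 66 + B^{2} + 5 \sqrt{1 + B} + 141 B$ ($z{\left(B \right)} = -4 + \left(\left(B^{2} + 141 B\right) + 5 \left(14 + \sqrt{1 + B}\right)\right) = -4 + \left(\left(B^{2} + 141 B\right) + \left(70 + 5 \sqrt{1 + B}\right)\right) = -4 + \left(70 + B^{2} + 5 \sqrt{1 + B} + 141 B\right) = 66 + B^{2} + 5 \sqrt{1 + B} + 141 B$)
$21202 + z{\left(161 \right)} = 21202 + \left(66 + 161^{2} + 5 \sqrt{1 + 161} + 141 \cdot 161\right) = 21202 + \left(66 + 25921 + 5 \sqrt{162} + 22701\right) = 21202 + \left(66 + 25921 + 5 \cdot 9 \sqrt{2} + 22701\right) = 21202 + \left(66 + 25921 + 45 \sqrt{2} + 22701\right) = 21202 + \left(48688 + 45 \sqrt{2}\right) = 69890 + 45 \sqrt{2}$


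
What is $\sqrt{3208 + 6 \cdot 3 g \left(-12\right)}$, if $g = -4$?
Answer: $2 \sqrt{1018} \approx 63.812$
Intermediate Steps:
$\sqrt{3208 + 6 \cdot 3 g \left(-12\right)} = \sqrt{3208 + 6 \cdot 3 \left(-4\right) \left(-12\right)} = \sqrt{3208 + 18 \left(-4\right) \left(-12\right)} = \sqrt{3208 - -864} = \sqrt{3208 + 864} = \sqrt{4072} = 2 \sqrt{1018}$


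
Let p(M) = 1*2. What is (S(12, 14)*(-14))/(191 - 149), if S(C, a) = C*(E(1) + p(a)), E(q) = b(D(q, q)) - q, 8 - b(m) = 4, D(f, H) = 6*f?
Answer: -20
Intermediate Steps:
b(m) = 4 (b(m) = 8 - 1*4 = 8 - 4 = 4)
p(M) = 2
E(q) = 4 - q
S(C, a) = 5*C (S(C, a) = C*((4 - 1*1) + 2) = C*((4 - 1) + 2) = C*(3 + 2) = C*5 = 5*C)
(S(12, 14)*(-14))/(191 - 149) = ((5*12)*(-14))/(191 - 149) = (60*(-14))/42 = -840*1/42 = -20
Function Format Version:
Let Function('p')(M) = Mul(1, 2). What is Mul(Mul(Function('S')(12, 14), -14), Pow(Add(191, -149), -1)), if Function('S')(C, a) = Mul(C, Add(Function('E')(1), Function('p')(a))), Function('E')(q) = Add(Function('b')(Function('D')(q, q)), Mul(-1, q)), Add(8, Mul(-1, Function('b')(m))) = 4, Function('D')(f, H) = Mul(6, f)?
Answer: -20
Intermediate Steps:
Function('b')(m) = 4 (Function('b')(m) = Add(8, Mul(-1, 4)) = Add(8, -4) = 4)
Function('p')(M) = 2
Function('E')(q) = Add(4, Mul(-1, q))
Function('S')(C, a) = Mul(5, C) (Function('S')(C, a) = Mul(C, Add(Add(4, Mul(-1, 1)), 2)) = Mul(C, Add(Add(4, -1), 2)) = Mul(C, Add(3, 2)) = Mul(C, 5) = Mul(5, C))
Mul(Mul(Function('S')(12, 14), -14), Pow(Add(191, -149), -1)) = Mul(Mul(Mul(5, 12), -14), Pow(Add(191, -149), -1)) = Mul(Mul(60, -14), Pow(42, -1)) = Mul(-840, Rational(1, 42)) = -20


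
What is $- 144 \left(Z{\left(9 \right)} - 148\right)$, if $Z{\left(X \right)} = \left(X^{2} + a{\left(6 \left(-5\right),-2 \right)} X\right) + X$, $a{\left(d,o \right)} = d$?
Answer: $47232$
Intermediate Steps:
$Z{\left(X \right)} = X^{2} - 29 X$ ($Z{\left(X \right)} = \left(X^{2} + 6 \left(-5\right) X\right) + X = \left(X^{2} - 30 X\right) + X = X^{2} - 29 X$)
$- 144 \left(Z{\left(9 \right)} - 148\right) = - 144 \left(9 \left(-29 + 9\right) - 148\right) = - 144 \left(9 \left(-20\right) - 148\right) = - 144 \left(-180 - 148\right) = \left(-144\right) \left(-328\right) = 47232$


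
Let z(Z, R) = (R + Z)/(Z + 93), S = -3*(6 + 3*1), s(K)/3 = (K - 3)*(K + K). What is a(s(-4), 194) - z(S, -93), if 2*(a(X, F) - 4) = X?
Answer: 988/11 ≈ 89.818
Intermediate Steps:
s(K) = 6*K*(-3 + K) (s(K) = 3*((K - 3)*(K + K)) = 3*((-3 + K)*(2*K)) = 3*(2*K*(-3 + K)) = 6*K*(-3 + K))
a(X, F) = 4 + X/2
S = -27 (S = -3*(6 + 3) = -3*9 = -27)
z(Z, R) = (R + Z)/(93 + Z)
a(s(-4), 194) - z(S, -93) = (4 + (6*(-4)*(-3 - 4))/2) - (-93 - 27)/(93 - 27) = (4 + (6*(-4)*(-7))/2) - (-120)/66 = (4 + (½)*168) - (-120)/66 = (4 + 84) - 1*(-20/11) = 88 + 20/11 = 988/11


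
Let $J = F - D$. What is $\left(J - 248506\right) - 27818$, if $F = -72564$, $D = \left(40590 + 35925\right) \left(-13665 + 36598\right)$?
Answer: $-1755067383$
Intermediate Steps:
$D = 1754718495$ ($D = 76515 \cdot 22933 = 1754718495$)
$J = -1754791059$ ($J = -72564 - 1754718495 = -1754791059$)
$\left(J - 248506\right) - 27818 = \left(-1754791059 - 248506\right) - 27818 = -1755039565 - 27818 = -1755067383$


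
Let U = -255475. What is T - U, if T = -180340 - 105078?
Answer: -29943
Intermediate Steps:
T = -285418
T - U = -285418 - 1*(-255475) = -285418 + 255475 = -29943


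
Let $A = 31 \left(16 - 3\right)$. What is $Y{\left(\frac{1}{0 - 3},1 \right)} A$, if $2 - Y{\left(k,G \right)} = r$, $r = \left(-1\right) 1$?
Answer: $1209$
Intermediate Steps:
$r = -1$
$Y{\left(k,G \right)} = 3$ ($Y{\left(k,G \right)} = 2 - -1 = 2 + 1 = 3$)
$A = 403$ ($A = 31 \cdot 13 = 403$)
$Y{\left(\frac{1}{0 - 3},1 \right)} A = 3 \cdot 403 = 1209$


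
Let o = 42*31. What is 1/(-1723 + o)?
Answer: -1/421 ≈ -0.0023753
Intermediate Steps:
o = 1302
1/(-1723 + o) = 1/(-1723 + 1302) = 1/(-421) = -1/421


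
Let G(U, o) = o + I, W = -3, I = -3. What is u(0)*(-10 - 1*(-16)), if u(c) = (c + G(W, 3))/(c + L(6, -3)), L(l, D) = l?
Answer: 0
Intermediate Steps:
G(U, o) = -3 + o (G(U, o) = o - 3 = -3 + o)
u(c) = c/(6 + c) (u(c) = (c + (-3 + 3))/(c + 6) = (c + 0)/(6 + c) = c/(6 + c))
u(0)*(-10 - 1*(-16)) = (0/(6 + 0))*(-10 - 1*(-16)) = (0/6)*(-10 + 16) = (0*(⅙))*6 = 0*6 = 0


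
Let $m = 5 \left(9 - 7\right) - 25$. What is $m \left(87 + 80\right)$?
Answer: $-2505$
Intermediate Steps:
$m = -15$ ($m = 5 \cdot 2 - 25 = 10 - 25 = -15$)
$m \left(87 + 80\right) = - 15 \left(87 + 80\right) = \left(-15\right) 167 = -2505$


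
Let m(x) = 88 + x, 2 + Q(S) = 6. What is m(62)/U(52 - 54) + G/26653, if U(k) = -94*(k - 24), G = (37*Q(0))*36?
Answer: 8509791/32569966 ≈ 0.26128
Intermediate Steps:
Q(S) = 4 (Q(S) = -2 + 6 = 4)
G = 5328 (G = (37*4)*36 = 148*36 = 5328)
U(k) = 2256 - 94*k (U(k) = -94*(-24 + k) = 2256 - 94*k)
m(62)/U(52 - 54) + G/26653 = (88 + 62)/(2256 - 94*(52 - 54)) + 5328/26653 = 150/(2256 - 94*(-2)) + 5328*(1/26653) = 150/(2256 + 188) + 5328/26653 = 150/2444 + 5328/26653 = 150*(1/2444) + 5328/26653 = 75/1222 + 5328/26653 = 8509791/32569966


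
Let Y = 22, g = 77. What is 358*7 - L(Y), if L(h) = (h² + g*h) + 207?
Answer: 121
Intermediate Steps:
L(h) = 207 + h² + 77*h (L(h) = (h² + 77*h) + 207 = 207 + h² + 77*h)
358*7 - L(Y) = 358*7 - (207 + 22² + 77*22) = 2506 - (207 + 484 + 1694) = 2506 - 1*2385 = 2506 - 2385 = 121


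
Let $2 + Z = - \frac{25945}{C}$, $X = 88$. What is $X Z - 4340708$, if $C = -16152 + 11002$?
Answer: $- \frac{2235326944}{515} \approx -4.3404 \cdot 10^{6}$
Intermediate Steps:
$C = -5150$
$Z = \frac{3129}{1030}$ ($Z = -2 - \frac{25945}{-5150} = -2 - - \frac{5189}{1030} = -2 + \frac{5189}{1030} = \frac{3129}{1030} \approx 3.0379$)
$X Z - 4340708 = 88 \cdot \frac{3129}{1030} - 4340708 = \frac{137676}{515} - 4340708 = - \frac{2235326944}{515}$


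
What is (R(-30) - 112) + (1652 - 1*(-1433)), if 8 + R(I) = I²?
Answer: 3865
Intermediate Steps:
R(I) = -8 + I²
(R(-30) - 112) + (1652 - 1*(-1433)) = ((-8 + (-30)²) - 112) + (1652 - 1*(-1433)) = ((-8 + 900) - 112) + (1652 + 1433) = (892 - 112) + 3085 = 780 + 3085 = 3865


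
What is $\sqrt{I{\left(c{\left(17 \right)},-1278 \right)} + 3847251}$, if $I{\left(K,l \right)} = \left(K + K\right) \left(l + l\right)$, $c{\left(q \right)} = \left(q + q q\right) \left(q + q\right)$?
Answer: $i \sqrt{49337997} \approx 7024.1 i$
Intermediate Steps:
$c{\left(q \right)} = 2 q \left(q + q^{2}\right)$ ($c{\left(q \right)} = \left(q + q^{2}\right) 2 q = 2 q \left(q + q^{2}\right)$)
$I{\left(K,l \right)} = 4 K l$ ($I{\left(K,l \right)} = 2 K 2 l = 4 K l$)
$\sqrt{I{\left(c{\left(17 \right)},-1278 \right)} + 3847251} = \sqrt{4 \cdot 2 \cdot 17^{2} \left(1 + 17\right) \left(-1278\right) + 3847251} = \sqrt{4 \cdot 2 \cdot 289 \cdot 18 \left(-1278\right) + 3847251} = \sqrt{4 \cdot 10404 \left(-1278\right) + 3847251} = \sqrt{-53185248 + 3847251} = \sqrt{-49337997} = i \sqrt{49337997}$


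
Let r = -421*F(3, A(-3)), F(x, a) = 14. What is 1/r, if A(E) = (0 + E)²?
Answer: -1/5894 ≈ -0.00016966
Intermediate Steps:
A(E) = E²
r = -5894 (r = -421*14 = -5894)
1/r = 1/(-5894) = -1/5894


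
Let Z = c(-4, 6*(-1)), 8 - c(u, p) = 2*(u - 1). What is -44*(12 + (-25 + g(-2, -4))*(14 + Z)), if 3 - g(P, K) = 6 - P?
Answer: 41712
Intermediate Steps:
g(P, K) = -3 + P (g(P, K) = 3 - (6 - P) = 3 + (-6 + P) = -3 + P)
c(u, p) = 10 - 2*u (c(u, p) = 8 - 2*(u - 1) = 8 - 2*(-1 + u) = 8 - (-2 + 2*u) = 8 + (2 - 2*u) = 10 - 2*u)
Z = 18 (Z = 10 - 2*(-4) = 10 + 8 = 18)
-44*(12 + (-25 + g(-2, -4))*(14 + Z)) = -44*(12 + (-25 + (-3 - 2))*(14 + 18)) = -44*(12 + (-25 - 5)*32) = -44*(12 - 30*32) = -44*(12 - 960) = -44*(-948) = 41712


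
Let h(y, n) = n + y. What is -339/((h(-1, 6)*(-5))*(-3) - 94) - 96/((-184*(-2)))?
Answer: 7683/437 ≈ 17.581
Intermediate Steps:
-339/((h(-1, 6)*(-5))*(-3) - 94) - 96/((-184*(-2))) = -339/(((6 - 1)*(-5))*(-3) - 94) - 96/((-184*(-2))) = -339/((5*(-5))*(-3) - 94) - 96/368 = -339/(-25*(-3) - 94) - 96*1/368 = -339/(75 - 94) - 6/23 = -339/(-19) - 6/23 = -339*(-1/19) - 6/23 = 339/19 - 6/23 = 7683/437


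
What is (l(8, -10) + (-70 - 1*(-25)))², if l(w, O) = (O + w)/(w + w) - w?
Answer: 180625/64 ≈ 2822.3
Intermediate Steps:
l(w, O) = -w + (O + w)/(2*w) (l(w, O) = (O + w)/((2*w)) - w = (O + w)*(1/(2*w)) - w = (O + w)/(2*w) - w = -w + (O + w)/(2*w))
(l(8, -10) + (-70 - 1*(-25)))² = ((½ - 1*8 + (½)*(-10)/8) + (-70 - 1*(-25)))² = ((½ - 8 + (½)*(-10)*(⅛)) + (-70 + 25))² = ((½ - 8 - 5/8) - 45)² = (-65/8 - 45)² = (-425/8)² = 180625/64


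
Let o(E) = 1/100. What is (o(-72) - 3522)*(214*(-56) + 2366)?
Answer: 1693724991/50 ≈ 3.3874e+7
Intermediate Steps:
o(E) = 1/100
(o(-72) - 3522)*(214*(-56) + 2366) = (1/100 - 3522)*(214*(-56) + 2366) = -352199*(-11984 + 2366)/100 = -352199/100*(-9618) = 1693724991/50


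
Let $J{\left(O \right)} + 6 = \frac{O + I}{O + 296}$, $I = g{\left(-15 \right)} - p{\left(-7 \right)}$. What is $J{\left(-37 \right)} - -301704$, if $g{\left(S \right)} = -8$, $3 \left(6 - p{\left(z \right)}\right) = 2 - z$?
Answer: $\frac{78139734}{259} \approx 3.017 \cdot 10^{5}$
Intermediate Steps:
$p{\left(z \right)} = \frac{16}{3} + \frac{z}{3}$ ($p{\left(z \right)} = 6 - \frac{2 - z}{3} = 6 + \left(- \frac{2}{3} + \frac{z}{3}\right) = \frac{16}{3} + \frac{z}{3}$)
$I = -11$ ($I = -8 - \left(\frac{16}{3} + \frac{1}{3} \left(-7\right)\right) = -8 - \left(\frac{16}{3} - \frac{7}{3}\right) = -8 - 3 = -11$)
$J{\left(O \right)} = -6 + \frac{-11 + O}{296 + O}$ ($J{\left(O \right)} = -6 + \frac{O - 11}{O + 296} = -6 + \frac{-11 + O}{296 + O}$)
$J{\left(-37 \right)} - -301704 = \frac{-1787 - -185}{296 - 37} - -301704 = \frac{-1787 + 185}{259} + 301704 = \frac{1}{259} \left(-1602\right) + 301704 = - \frac{1602}{259} + 301704 = \frac{78139734}{259}$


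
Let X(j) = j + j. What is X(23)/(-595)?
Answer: -46/595 ≈ -0.077311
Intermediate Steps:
X(j) = 2*j
X(23)/(-595) = (2*23)/(-595) = 46*(-1/595) = -46/595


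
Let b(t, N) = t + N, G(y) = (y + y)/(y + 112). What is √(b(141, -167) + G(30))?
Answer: 2*I*√32234/71 ≈ 5.0574*I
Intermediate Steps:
G(y) = 2*y/(112 + y) (G(y) = (2*y)/(112 + y) = 2*y/(112 + y))
b(t, N) = N + t
√(b(141, -167) + G(30)) = √((-167 + 141) + 2*30/(112 + 30)) = √(-26 + 2*30/142) = √(-26 + 2*30*(1/142)) = √(-26 + 30/71) = √(-1816/71) = 2*I*√32234/71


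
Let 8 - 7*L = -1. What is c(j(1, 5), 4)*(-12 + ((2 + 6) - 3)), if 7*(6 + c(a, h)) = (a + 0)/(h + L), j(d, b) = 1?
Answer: 1547/37 ≈ 41.811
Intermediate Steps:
L = 9/7 (L = 8/7 - 1/7*(-1) = 8/7 + 1/7 = 9/7 ≈ 1.2857)
c(a, h) = -6 + a/(7*(9/7 + h)) (c(a, h) = -6 + ((a + 0)/(h + 9/7))/7 = -6 + (a/(9/7 + h))/7 = -6 + a/(7*(9/7 + h)))
c(j(1, 5), 4)*(-12 + ((2 + 6) - 3)) = ((-54 + 1 - 42*4)/(9 + 7*4))*(-12 + ((2 + 6) - 3)) = ((-54 + 1 - 168)/(9 + 28))*(-12 + (8 - 3)) = (-221/37)*(-12 + 5) = ((1/37)*(-221))*(-7) = -221/37*(-7) = 1547/37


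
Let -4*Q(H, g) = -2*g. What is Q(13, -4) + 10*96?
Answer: 958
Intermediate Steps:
Q(H, g) = g/2 (Q(H, g) = -(-1)*g/2 = g/2)
Q(13, -4) + 10*96 = (½)*(-4) + 10*96 = -2 + 960 = 958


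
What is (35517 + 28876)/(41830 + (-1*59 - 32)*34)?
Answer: 64393/38736 ≈ 1.6624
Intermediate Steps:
(35517 + 28876)/(41830 + (-1*59 - 32)*34) = 64393/(41830 + (-59 - 32)*34) = 64393/(41830 - 91*34) = 64393/(41830 - 3094) = 64393/38736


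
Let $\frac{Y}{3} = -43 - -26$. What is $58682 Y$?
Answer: $-2992782$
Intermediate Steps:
$Y = -51$ ($Y = 3 \left(-43 - -26\right) = 3 \left(-43 + 26\right) = 3 \left(-17\right) = -51$)
$58682 Y = 58682 \left(-51\right) = -2992782$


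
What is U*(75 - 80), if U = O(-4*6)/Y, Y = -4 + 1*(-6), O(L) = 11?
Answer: 11/2 ≈ 5.5000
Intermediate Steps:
Y = -10 (Y = -4 - 6 = -10)
U = -11/10 (U = 11/(-10) = 11*(-1/10) = -11/10 ≈ -1.1000)
U*(75 - 80) = -11*(75 - 80)/10 = -11/10*(-5) = 11/2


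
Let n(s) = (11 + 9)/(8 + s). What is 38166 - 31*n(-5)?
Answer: 113878/3 ≈ 37959.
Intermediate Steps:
n(s) = 20/(8 + s)
38166 - 31*n(-5) = 38166 - 31*20/(8 - 5) = 38166 - 31*20/3 = 38166 - 1*620/3 = 38166 - 620/3 = 113878/3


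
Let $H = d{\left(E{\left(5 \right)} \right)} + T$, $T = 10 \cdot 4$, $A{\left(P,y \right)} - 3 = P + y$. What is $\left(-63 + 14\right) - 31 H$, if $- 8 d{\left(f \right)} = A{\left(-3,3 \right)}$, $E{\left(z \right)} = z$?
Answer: $- \frac{10219}{8} \approx -1277.4$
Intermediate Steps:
$A{\left(P,y \right)} = 3 + P + y$ ($A{\left(P,y \right)} = 3 + \left(P + y\right) = 3 + P + y$)
$d{\left(f \right)} = - \frac{3}{8}$ ($d{\left(f \right)} = - \frac{3 - 3 + 3}{8} = \left(- \frac{1}{8}\right) 3 = - \frac{3}{8}$)
$T = 40$
$H = \frac{317}{8}$ ($H = - \frac{3}{8} + 40 = \frac{317}{8} \approx 39.625$)
$\left(-63 + 14\right) - 31 H = \left(-63 + 14\right) - \frac{9827}{8} = -49 - \frac{9827}{8} = - \frac{10219}{8}$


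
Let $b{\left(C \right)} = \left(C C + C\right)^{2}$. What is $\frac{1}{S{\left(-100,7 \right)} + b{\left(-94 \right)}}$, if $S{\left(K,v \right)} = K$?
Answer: $\frac{1}{76422464} \approx 1.3085 \cdot 10^{-8}$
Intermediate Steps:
$b{\left(C \right)} = \left(C + C^{2}\right)^{2}$ ($b{\left(C \right)} = \left(C^{2} + C\right)^{2} = \left(C + C^{2}\right)^{2}$)
$\frac{1}{S{\left(-100,7 \right)} + b{\left(-94 \right)}} = \frac{1}{-100 + \left(-94\right)^{2} \left(1 - 94\right)^{2}} = \frac{1}{-100 + 8836 \left(-93\right)^{2}} = \frac{1}{-100 + 8836 \cdot 8649} = \frac{1}{-100 + 76422564} = \frac{1}{76422464}$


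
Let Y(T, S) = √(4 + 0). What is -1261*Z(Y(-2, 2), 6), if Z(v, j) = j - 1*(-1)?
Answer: -8827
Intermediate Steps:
Y(T, S) = 2 (Y(T, S) = √4 = 2)
Z(v, j) = 1 + j (Z(v, j) = j + 1 = 1 + j)
-1261*Z(Y(-2, 2), 6) = -1261*(1 + 6) = -1261*7 = -8827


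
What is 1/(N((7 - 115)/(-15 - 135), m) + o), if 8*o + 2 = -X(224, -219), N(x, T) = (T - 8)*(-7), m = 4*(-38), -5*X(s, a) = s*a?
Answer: -20/2133 ≈ -0.0093765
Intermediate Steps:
X(s, a) = -a*s/5 (X(s, a) = -s*a/5 = -a*s/5)
m = -152
N(x, T) = 56 - 7*T (N(x, T) = (-8 + T)*(-7) = 56 - 7*T)
o = -24533/20 (o = -¼ + (-(-1)*(-219)*224/5)/8 = -¼ + (-1*49056/5)/8 = -¼ + (⅛)*(-49056/5) = -¼ - 6132/5 = -24533/20 ≈ -1226.7)
1/(N((7 - 115)/(-15 - 135), m) + o) = 1/((56 - 7*(-152)) - 24533/20) = 1/((56 + 1064) - 24533/20) = 1/(1120 - 24533/20) = 1/(-2133/20) = -20/2133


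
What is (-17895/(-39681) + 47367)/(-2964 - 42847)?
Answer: -626529274/605942097 ≈ -1.0340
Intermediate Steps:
(-17895/(-39681) + 47367)/(-2964 - 42847) = (-17895*(-1/39681) + 47367)/(-45811) = (5965/13227 + 47367)*(-1/45811) = (626529274/13227)*(-1/45811) = -626529274/605942097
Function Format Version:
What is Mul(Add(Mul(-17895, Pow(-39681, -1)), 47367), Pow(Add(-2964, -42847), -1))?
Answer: Rational(-626529274, 605942097) ≈ -1.0340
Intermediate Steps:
Mul(Add(Mul(-17895, Pow(-39681, -1)), 47367), Pow(Add(-2964, -42847), -1)) = Mul(Add(Mul(-17895, Rational(-1, 39681)), 47367), Pow(-45811, -1)) = Mul(Add(Rational(5965, 13227), 47367), Rational(-1, 45811)) = Mul(Rational(626529274, 13227), Rational(-1, 45811)) = Rational(-626529274, 605942097)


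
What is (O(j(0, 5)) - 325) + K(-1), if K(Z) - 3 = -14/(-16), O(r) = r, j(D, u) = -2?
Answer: -2585/8 ≈ -323.13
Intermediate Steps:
K(Z) = 31/8 (K(Z) = 3 - 14/(-16) = 3 - 14*(-1/16) = 3 + 7/8 = 31/8)
(O(j(0, 5)) - 325) + K(-1) = (-2 - 325) + 31/8 = -327 + 31/8 = -2585/8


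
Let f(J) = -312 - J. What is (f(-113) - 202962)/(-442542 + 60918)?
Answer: 203161/381624 ≈ 0.53236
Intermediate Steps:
(f(-113) - 202962)/(-442542 + 60918) = ((-312 - 1*(-113)) - 202962)/(-442542 + 60918) = ((-312 + 113) - 202962)/(-381624) = (-199 - 202962)*(-1/381624) = -203161*(-1/381624) = 203161/381624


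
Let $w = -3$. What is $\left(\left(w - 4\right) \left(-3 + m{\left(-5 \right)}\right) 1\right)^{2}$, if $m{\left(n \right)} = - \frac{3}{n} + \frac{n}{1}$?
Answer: $\frac{67081}{25} \approx 2683.2$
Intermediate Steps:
$m{\left(n \right)} = n - \frac{3}{n}$ ($m{\left(n \right)} = - \frac{3}{n} + n 1 = - \frac{3}{n} + n = n - \frac{3}{n}$)
$\left(\left(w - 4\right) \left(-3 + m{\left(-5 \right)}\right) 1\right)^{2} = \left(\left(-3 - 4\right) \left(-3 - \left(5 + \frac{3}{-5}\right)\right) 1\right)^{2} = \left(- 7 \left(-3 - \frac{22}{5}\right) 1\right)^{2} = \left(- 7 \left(\left(- \frac{37}{5}\right) 1\right)\right)^{2} = \left(\left(-7\right) \left(- \frac{37}{5}\right)\right)^{2} = \left(\frac{259}{5}\right)^{2} = \frac{67081}{25}$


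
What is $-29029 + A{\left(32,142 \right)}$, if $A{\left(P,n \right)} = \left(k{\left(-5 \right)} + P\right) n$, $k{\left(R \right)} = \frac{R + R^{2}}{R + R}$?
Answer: $-24769$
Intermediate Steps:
$k{\left(R \right)} = \frac{R + R^{2}}{2 R}$
$A{\left(P,n \right)} = n \left(-2 + P\right)$ ($A{\left(P,n \right)} = \left(\left(\frac{1}{2} + \frac{1}{2} \left(-5\right)\right) + P\right) n = \left(\left(\frac{1}{2} - \frac{5}{2}\right) + P\right) n = \left(-2 + P\right) n = n \left(-2 + P\right)$)
$-29029 + A{\left(32,142 \right)} = -29029 + 142 \left(-2 + 32\right) = -29029 + 142 \cdot 30 = -29029 + 4260 = -24769$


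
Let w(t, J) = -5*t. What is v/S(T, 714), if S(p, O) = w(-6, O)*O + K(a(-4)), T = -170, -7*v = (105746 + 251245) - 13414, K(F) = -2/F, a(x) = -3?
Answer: -1030731/449834 ≈ -2.2914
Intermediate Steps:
v = -343577/7 (v = -((105746 + 251245) - 13414)/7 = -(356991 - 13414)/7 = -⅐*343577 = -343577/7 ≈ -49082.)
S(p, O) = ⅔ + 30*O (S(p, O) = (-5*(-6))*O - 2/(-3) = 30*O - 2*(-⅓) = 30*O + ⅔ = ⅔ + 30*O)
v/S(T, 714) = -343577/(7*(⅔ + 30*714)) = -343577/(7*(⅔ + 21420)) = -343577/(7*64262/3) = -343577/7*3/64262 = -1030731/449834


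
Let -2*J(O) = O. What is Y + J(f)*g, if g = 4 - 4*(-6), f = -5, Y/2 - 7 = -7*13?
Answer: -98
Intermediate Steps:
Y = -168 (Y = 14 + 2*(-7*13) = 14 + 2*(-91) = 14 - 182 = -168)
J(O) = -O/2
g = 28 (g = 4 + 24 = 28)
Y + J(f)*g = -168 - ½*(-5)*28 = -168 + (5/2)*28 = -168 + 70 = -98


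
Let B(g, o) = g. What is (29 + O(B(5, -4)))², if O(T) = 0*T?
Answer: 841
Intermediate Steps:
O(T) = 0
(29 + O(B(5, -4)))² = (29 + 0)² = 29² = 841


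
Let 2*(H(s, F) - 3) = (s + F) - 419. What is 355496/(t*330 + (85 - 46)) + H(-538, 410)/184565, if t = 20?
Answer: 131220646781/2450654070 ≈ 53.545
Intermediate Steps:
H(s, F) = -413/2 + F/2 + s/2 (H(s, F) = 3 + ((s + F) - 419)/2 = 3 + ((F + s) - 419)/2 = 3 + (-419 + F + s)/2 = 3 + (-419/2 + F/2 + s/2) = -413/2 + F/2 + s/2)
355496/(t*330 + (85 - 46)) + H(-538, 410)/184565 = 355496/(20*330 + (85 - 46)) + (-413/2 + (1/2)*410 + (1/2)*(-538))/184565 = 355496/(6600 + 39) + (-413/2 + 205 - 269)*(1/184565) = 355496/6639 - 541/2*1/184565 = 355496*(1/6639) - 541/369130 = 355496/6639 - 541/369130 = 131220646781/2450654070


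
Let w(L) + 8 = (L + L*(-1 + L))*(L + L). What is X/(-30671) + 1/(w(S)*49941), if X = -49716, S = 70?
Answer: 1703226731712623/1050761668022712 ≈ 1.6209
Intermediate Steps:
w(L) = -8 + 2*L*(L + L*(-1 + L)) (w(L) = -8 + (L + L*(-1 + L))*(L + L) = -8 + (L + L*(-1 + L))*(2*L) = -8 + 2*L*(L + L*(-1 + L)))
X/(-30671) + 1/(w(S)*49941) = -49716/(-30671) + 1/(-8 + 2*70**3*49941) = -49716*(-1/30671) + (1/49941)/(-8 + 2*343000) = 49716/30671 + (1/49941)/(-8 + 686000) = 49716/30671 + (1/49941)/685992 = 49716/30671 + (1/685992)*(1/49941) = 49716/30671 + 1/34259126472 = 1703226731712623/1050761668022712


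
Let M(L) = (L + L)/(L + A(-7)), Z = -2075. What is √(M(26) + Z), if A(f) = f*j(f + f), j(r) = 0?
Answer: I*√2073 ≈ 45.53*I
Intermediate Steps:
A(f) = 0 (A(f) = f*0 = 0)
M(L) = 2 (M(L) = (L + L)/(L + 0) = (2*L)/L = 2)
√(M(26) + Z) = √(2 - 2075) = √(-2073) = I*√2073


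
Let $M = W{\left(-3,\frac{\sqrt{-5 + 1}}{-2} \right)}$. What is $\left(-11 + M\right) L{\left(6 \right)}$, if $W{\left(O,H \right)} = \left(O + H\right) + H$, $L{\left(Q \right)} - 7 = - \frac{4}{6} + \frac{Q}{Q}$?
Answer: $- \frac{308}{3} - \frac{44 i}{3} \approx -102.67 - 14.667 i$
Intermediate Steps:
$L{\left(Q \right)} = \frac{22}{3}$ ($L{\left(Q \right)} = 7 + \left(- \frac{4}{6} + \frac{Q}{Q}\right) = 7 + \left(\left(-4\right) \frac{1}{6} + 1\right) = 7 + \left(- \frac{2}{3} + 1\right) = 7 + \frac{1}{3} = \frac{22}{3}$)
$W{\left(O,H \right)} = O + 2 H$ ($W{\left(O,H \right)} = \left(H + O\right) + H = O + 2 H$)
$M = -3 - 2 i$ ($M = -3 + 2 \frac{\sqrt{-5 + 1}}{-2} = -3 + 2 \sqrt{-4} \left(- \frac{1}{2}\right) = -3 + 2 \cdot 2 i \left(- \frac{1}{2}\right) = -3 + 2 \left(- i\right) = -3 - 2 i \approx -3.0 - 2.0 i$)
$\left(-11 + M\right) L{\left(6 \right)} = \left(-11 - \left(3 + 2 i\right)\right) \frac{22}{3} = \left(-14 - 2 i\right) \frac{22}{3} = - \frac{308}{3} - \frac{44 i}{3}$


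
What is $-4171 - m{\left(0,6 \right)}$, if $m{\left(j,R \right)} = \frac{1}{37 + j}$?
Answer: $- \frac{154328}{37} \approx -4171.0$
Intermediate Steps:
$-4171 - m{\left(0,6 \right)} = -4171 - \frac{1}{37 + 0} = -4171 - \frac{1}{37} = - \frac{154328}{37}$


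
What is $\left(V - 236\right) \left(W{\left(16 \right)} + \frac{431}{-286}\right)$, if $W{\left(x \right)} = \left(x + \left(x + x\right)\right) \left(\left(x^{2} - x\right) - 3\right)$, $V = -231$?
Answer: $- \frac{1519200035}{286} \approx -5.3119 \cdot 10^{6}$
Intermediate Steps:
$W{\left(x \right)} = 3 x \left(-3 + x^{2} - x\right)$ ($W{\left(x \right)} = \left(x + 2 x\right) \left(-3 + x^{2} - x\right) = 3 x \left(-3 + x^{2} - x\right)$)
$\left(V - 236\right) \left(W{\left(16 \right)} + \frac{431}{-286}\right) = \left(-231 - 236\right) \left(3 \cdot 16 \left(-3 + 16^{2} - 16\right) + \frac{431}{-286}\right) = - 467 \left(3 \cdot 16 \left(-3 + 256 - 16\right) + 431 \left(- \frac{1}{286}\right)\right) = - 467 \left(3 \cdot 16 \cdot 237 - \frac{431}{286}\right) = - 467 \left(11376 - \frac{431}{286}\right) = \left(-467\right) \frac{3253105}{286} = - \frac{1519200035}{286}$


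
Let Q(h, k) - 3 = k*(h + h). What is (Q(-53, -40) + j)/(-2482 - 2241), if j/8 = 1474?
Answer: -16035/4723 ≈ -3.3951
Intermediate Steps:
j = 11792 (j = 8*1474 = 11792)
Q(h, k) = 3 + 2*h*k (Q(h, k) = 3 + k*(h + h) = 3 + k*(2*h) = 3 + 2*h*k)
(Q(-53, -40) + j)/(-2482 - 2241) = ((3 + 2*(-53)*(-40)) + 11792)/(-2482 - 2241) = ((3 + 4240) + 11792)/(-4723) = (4243 + 11792)*(-1/4723) = 16035*(-1/4723) = -16035/4723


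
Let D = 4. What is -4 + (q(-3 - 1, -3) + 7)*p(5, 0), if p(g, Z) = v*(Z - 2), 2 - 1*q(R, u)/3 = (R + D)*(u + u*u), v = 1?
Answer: -30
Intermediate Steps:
q(R, u) = 6 - 3*(4 + R)*(u + u**2) (q(R, u) = 6 - 3*(R + 4)*(u + u*u) = 6 - 3*(4 + R)*(u + u**2))
p(g, Z) = -2 + Z (p(g, Z) = 1*(Z - 2) = 1*(-2 + Z) = -2 + Z)
-4 + (q(-3 - 1, -3) + 7)*p(5, 0) = -4 + ((6 - 12*(-3) - 12*(-3)**2 - 3*(-3 - 1)*(-3) - 3*(-3 - 1)*(-3)**2) + 7)*(-2 + 0) = -4 + ((6 + 36 - 12*9 - 3*(-4)*(-3) - 3*(-4)*9) + 7)*(-2) = -4 + ((6 + 36 - 108 - 36 + 108) + 7)*(-2) = -4 + (6 + 7)*(-2) = -4 + 13*(-2) = -4 - 26 = -30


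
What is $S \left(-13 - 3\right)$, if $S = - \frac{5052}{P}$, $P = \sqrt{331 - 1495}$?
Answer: $- \frac{13472 i \sqrt{291}}{97} \approx - 2369.2 i$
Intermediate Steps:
$P = 2 i \sqrt{291}$ ($P = \sqrt{-1164} = 2 i \sqrt{291} \approx 34.117 i$)
$S = \frac{842 i \sqrt{291}}{97}$ ($S = - \frac{5052}{2 i \sqrt{291}} = - 5052 \left(- \frac{i \sqrt{291}}{582}\right) = \frac{842 i \sqrt{291}}{97} \approx 148.08 i$)
$S \left(-13 - 3\right) = \frac{842 i \sqrt{291}}{97} \left(-13 - 3\right) = \frac{842 i \sqrt{291}}{97} \left(-16\right) = - \frac{13472 i \sqrt{291}}{97}$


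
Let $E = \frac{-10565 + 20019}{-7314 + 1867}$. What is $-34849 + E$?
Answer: $- \frac{189831957}{5447} \approx -34851.0$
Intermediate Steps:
$E = - \frac{9454}{5447}$ ($E = \frac{9454}{-5447} = 9454 \left(- \frac{1}{5447}\right) = - \frac{9454}{5447} \approx -1.7356$)
$-34849 + E = -34849 - \frac{9454}{5447} = - \frac{189831957}{5447}$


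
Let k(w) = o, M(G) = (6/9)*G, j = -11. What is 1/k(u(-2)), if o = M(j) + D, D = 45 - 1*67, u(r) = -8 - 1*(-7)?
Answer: -3/88 ≈ -0.034091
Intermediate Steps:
M(G) = 2*G/3 (M(G) = (6*(⅑))*G = 2*G/3)
u(r) = -1 (u(r) = -8 + 7 = -1)
D = -22 (D = 45 - 67 = -22)
o = -88/3 (o = (⅔)*(-11) - 22 = -22/3 - 22 = -88/3 ≈ -29.333)
k(w) = -88/3
1/k(u(-2)) = 1/(-88/3) = -3/88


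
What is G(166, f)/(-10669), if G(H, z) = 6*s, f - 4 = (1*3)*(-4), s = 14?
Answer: -84/10669 ≈ -0.0078733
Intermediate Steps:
f = -8 (f = 4 + (1*3)*(-4) = 4 + 3*(-4) = 4 - 12 = -8)
G(H, z) = 84 (G(H, z) = 6*14 = 84)
G(166, f)/(-10669) = 84/(-10669) = 84*(-1/10669) = -84/10669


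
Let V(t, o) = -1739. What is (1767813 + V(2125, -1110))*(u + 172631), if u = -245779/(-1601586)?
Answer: 244145282729861165/800793 ≈ 3.0488e+11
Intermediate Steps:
u = 245779/1601586 (u = -245779*(-1/1601586) = 245779/1601586 ≈ 0.15346)
(1767813 + V(2125, -1110))*(u + 172631) = (1767813 - 1739)*(245779/1601586 + 172631) = 1766074*(276483638545/1601586) = 244145282729861165/800793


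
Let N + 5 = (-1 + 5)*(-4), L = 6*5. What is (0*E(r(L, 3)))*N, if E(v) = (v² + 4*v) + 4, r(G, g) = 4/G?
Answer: 0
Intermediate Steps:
L = 30
E(v) = 4 + v² + 4*v
N = -21 (N = -5 + (-1 + 5)*(-4) = -5 + 4*(-4) = -5 - 16 = -21)
(0*E(r(L, 3)))*N = (0*(4 + (4/30)² + 4*(4/30)))*(-21) = (0*(4 + (4*(1/30))² + 4*(4*(1/30))))*(-21) = (0*(4 + (2/15)² + 4*(2/15)))*(-21) = (0*(4 + 4/225 + 8/15))*(-21) = (0*(1024/225))*(-21) = 0*(-21) = 0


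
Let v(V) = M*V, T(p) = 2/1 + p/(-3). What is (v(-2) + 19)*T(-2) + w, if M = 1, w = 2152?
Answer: 6592/3 ≈ 2197.3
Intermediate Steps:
T(p) = 2 - p/3 (T(p) = 2*1 + p*(-⅓) = 2 - p/3)
v(V) = V (v(V) = 1*V = V)
(v(-2) + 19)*T(-2) + w = (-2 + 19)*(2 - ⅓*(-2)) + 2152 = 17*(2 + ⅔) + 2152 = 17*(8/3) + 2152 = 136/3 + 2152 = 6592/3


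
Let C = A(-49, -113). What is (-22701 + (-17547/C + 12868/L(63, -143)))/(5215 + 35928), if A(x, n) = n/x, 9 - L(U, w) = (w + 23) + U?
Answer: -112298486/153422247 ≈ -0.73196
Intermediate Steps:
L(U, w) = -14 - U - w (L(U, w) = 9 - ((w + 23) + U) = 9 - ((23 + w) + U) = 9 - (23 + U + w) = 9 + (-23 - U - w) = -14 - U - w)
C = 113/49 (C = -113/(-49) = -113*(-1/49) = 113/49 ≈ 2.3061)
(-22701 + (-17547/C + 12868/L(63, -143)))/(5215 + 35928) = (-22701 + (-17547/113/49 + 12868/(-14 - 1*63 - 1*(-143))))/(5215 + 35928) = (-22701 + (-17547*49/113 + 12868/(-14 - 63 + 143)))/41143 = (-22701 + (-859803/113 + 12868/66))*(1/41143) = (-22701 + (-859803/113 + 12868*(1/66)))*(1/41143) = (-22701 + (-859803/113 + 6434/33))*(1/41143) = (-22701 - 27646457/3729)*(1/41143) = -112298486/3729*1/41143 = -112298486/153422247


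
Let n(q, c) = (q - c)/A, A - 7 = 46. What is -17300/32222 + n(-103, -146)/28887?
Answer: -13242552377/24666118221 ≈ -0.53687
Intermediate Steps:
A = 53 (A = 7 + 46 = 53)
n(q, c) = -c/53 + q/53 (n(q, c) = (q - c)/53 = (q - c)*(1/53) = -c/53 + q/53)
-17300/32222 + n(-103, -146)/28887 = -17300/32222 + (-1/53*(-146) + (1/53)*(-103))/28887 = -17300*1/32222 + (146/53 - 103/53)*(1/28887) = -8650/16111 + (43/53)*(1/28887) = -8650/16111 + 43/1531011 = -13242552377/24666118221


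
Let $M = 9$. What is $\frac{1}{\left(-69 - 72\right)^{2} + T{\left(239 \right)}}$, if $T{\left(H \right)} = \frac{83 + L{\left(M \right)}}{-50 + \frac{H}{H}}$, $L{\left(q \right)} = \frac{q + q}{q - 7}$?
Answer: $\frac{49}{974077} \approx 5.0304 \cdot 10^{-5}$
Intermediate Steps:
$L{\left(q \right)} = \frac{2 q}{-7 + q}$
$T{\left(H \right)} = - \frac{92}{49}$ ($T{\left(H \right)} = \frac{83 + 2 \cdot 9 \frac{1}{-7 + 9}}{-50 + \frac{H}{H}} = \frac{83 + 2 \cdot 9 \cdot \frac{1}{2}}{-50 + 1} = \frac{83 + 2 \cdot 9 \cdot \frac{1}{2}}{-49} = \left(83 + 9\right) \left(- \frac{1}{49}\right) = 92 \left(- \frac{1}{49}\right) = - \frac{92}{49}$)
$\frac{1}{\left(-69 - 72\right)^{2} + T{\left(239 \right)}} = \frac{1}{\left(-69 - 72\right)^{2} - \frac{92}{49}} = \frac{1}{\left(-141\right)^{2} - \frac{92}{49}} = \frac{1}{19881 - \frac{92}{49}} = \frac{1}{\frac{974077}{49}} = \frac{49}{974077}$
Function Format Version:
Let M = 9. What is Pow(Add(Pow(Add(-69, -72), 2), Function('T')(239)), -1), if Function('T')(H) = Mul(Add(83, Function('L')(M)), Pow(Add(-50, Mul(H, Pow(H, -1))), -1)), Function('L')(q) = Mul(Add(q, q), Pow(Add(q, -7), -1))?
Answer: Rational(49, 974077) ≈ 5.0304e-5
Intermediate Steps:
Function('L')(q) = Mul(2, q, Pow(Add(-7, q), -1)) (Function('L')(q) = Mul(Mul(2, q), Pow(Add(-7, q), -1)) = Mul(2, q, Pow(Add(-7, q), -1)))
Function('T')(H) = Rational(-92, 49) (Function('T')(H) = Mul(Add(83, Mul(2, 9, Pow(Add(-7, 9), -1))), Pow(Add(-50, Mul(H, Pow(H, -1))), -1)) = Mul(Add(83, Mul(2, 9, Pow(2, -1))), Pow(Add(-50, 1), -1)) = Mul(Add(83, Mul(2, 9, Rational(1, 2))), Pow(-49, -1)) = Mul(Add(83, 9), Rational(-1, 49)) = Mul(92, Rational(-1, 49)) = Rational(-92, 49))
Pow(Add(Pow(Add(-69, -72), 2), Function('T')(239)), -1) = Pow(Add(Pow(Add(-69, -72), 2), Rational(-92, 49)), -1) = Pow(Add(Pow(-141, 2), Rational(-92, 49)), -1) = Pow(Add(19881, Rational(-92, 49)), -1) = Pow(Rational(974077, 49), -1) = Rational(49, 974077)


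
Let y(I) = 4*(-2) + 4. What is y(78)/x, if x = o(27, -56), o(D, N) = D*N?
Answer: 1/378 ≈ 0.0026455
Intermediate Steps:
y(I) = -4 (y(I) = -8 + 4 = -4)
x = -1512 (x = 27*(-56) = -1512)
y(78)/x = -4/(-1512) = -4*(-1/1512) = 1/378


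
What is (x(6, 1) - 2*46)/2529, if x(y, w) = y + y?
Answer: -80/2529 ≈ -0.031633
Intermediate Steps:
x(y, w) = 2*y
(x(6, 1) - 2*46)/2529 = (2*6 - 2*46)/2529 = (12 - 92)*(1/2529) = -80*1/2529 = -80/2529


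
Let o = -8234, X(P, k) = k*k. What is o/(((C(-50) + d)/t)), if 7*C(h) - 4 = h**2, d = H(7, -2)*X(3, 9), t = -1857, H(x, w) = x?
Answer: 107033766/6473 ≈ 16535.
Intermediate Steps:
X(P, k) = k**2
d = 567 (d = 7*9**2 = 7*81 = 567)
C(h) = 4/7 + h**2/7
o/(((C(-50) + d)/t)) = -8234*(-1857/((4/7 + (1/7)*(-50)**2) + 567)) = -8234*(-1857/((4/7 + (1/7)*2500) + 567)) = -8234*(-1857/((4/7 + 2500/7) + 567)) = -8234*(-1857/(2504/7 + 567)) = -8234/((6473/7)*(-1/1857)) = -8234/(-6473/12999) = -8234*(-12999/6473) = 107033766/6473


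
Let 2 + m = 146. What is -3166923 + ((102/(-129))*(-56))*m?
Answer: -135903513/43 ≈ -3.1605e+6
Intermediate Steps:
m = 144 (m = -2 + 146 = 144)
-3166923 + ((102/(-129))*(-56))*m = -3166923 + ((102/(-129))*(-56))*144 = -3166923 + ((102*(-1/129))*(-56))*144 = -3166923 - 34/43*(-56)*144 = -3166923 + (1904/43)*144 = -3166923 + 274176/43 = -135903513/43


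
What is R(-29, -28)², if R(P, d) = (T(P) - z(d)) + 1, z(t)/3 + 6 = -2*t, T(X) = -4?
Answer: 23409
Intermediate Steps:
z(t) = -18 - 6*t (z(t) = -18 + 3*(-2*t) = -18 - 6*t)
R(P, d) = 15 + 6*d (R(P, d) = (-4 - (-18 - 6*d)) + 1 = (-4 + (18 + 6*d)) + 1 = (14 + 6*d) + 1 = 15 + 6*d)
R(-29, -28)² = (15 + 6*(-28))² = (15 - 168)² = (-153)² = 23409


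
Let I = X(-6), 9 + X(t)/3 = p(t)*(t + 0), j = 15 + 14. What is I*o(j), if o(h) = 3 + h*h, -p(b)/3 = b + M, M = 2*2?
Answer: -113940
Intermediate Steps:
M = 4
p(b) = -12 - 3*b (p(b) = -3*(b + 4) = -3*(4 + b) = -12 - 3*b)
j = 29
o(h) = 3 + h**2
X(t) = -27 + 3*t*(-12 - 3*t) (X(t) = -27 + 3*((-12 - 3*t)*(t + 0)) = -27 + 3*((-12 - 3*t)*t) = -27 + 3*(t*(-12 - 3*t)) = -27 + 3*t*(-12 - 3*t))
I = -135 (I = -27 - 9*(-6)*(4 - 6) = -27 - 9*(-6)*(-2) = -27 - 108 = -135)
I*o(j) = -135*(3 + 29**2) = -135*(3 + 841) = -135*844 = -113940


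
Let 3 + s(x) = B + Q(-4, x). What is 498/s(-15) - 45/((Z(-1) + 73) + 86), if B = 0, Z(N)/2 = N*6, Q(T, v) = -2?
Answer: -24477/245 ≈ -99.906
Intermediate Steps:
Z(N) = 12*N (Z(N) = 2*(N*6) = 2*(6*N) = 12*N)
s(x) = -5 (s(x) = -3 + (0 - 2) = -3 - 2 = -5)
498/s(-15) - 45/((Z(-1) + 73) + 86) = 498/(-5) - 45/((12*(-1) + 73) + 86) = 498*(-1/5) - 45/((-12 + 73) + 86) = -498/5 - 45/(61 + 86) = -498/5 - 45/147 = -498/5 - 45*1/147 = -498/5 - 15/49 = -24477/245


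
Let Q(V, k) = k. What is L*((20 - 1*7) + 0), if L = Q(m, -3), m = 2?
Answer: -39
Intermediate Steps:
L = -3
L*((20 - 1*7) + 0) = -3*((20 - 1*7) + 0) = -3*((20 - 7) + 0) = -3*(13 + 0) = -3*13 = -39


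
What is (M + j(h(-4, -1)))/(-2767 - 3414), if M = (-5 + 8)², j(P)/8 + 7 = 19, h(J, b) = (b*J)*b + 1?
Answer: -15/883 ≈ -0.016988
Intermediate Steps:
h(J, b) = 1 + J*b² (h(J, b) = (J*b)*b + 1 = J*b² + 1 = 1 + J*b²)
j(P) = 96 (j(P) = -56 + 8*19 = -56 + 152 = 96)
M = 9 (M = 3² = 9)
(M + j(h(-4, -1)))/(-2767 - 3414) = (9 + 96)/(-2767 - 3414) = 105/(-6181) = 105*(-1/6181) = -15/883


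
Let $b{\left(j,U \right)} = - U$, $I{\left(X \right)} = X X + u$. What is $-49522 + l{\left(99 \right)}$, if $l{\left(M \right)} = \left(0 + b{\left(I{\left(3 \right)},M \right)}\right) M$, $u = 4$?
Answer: $-59323$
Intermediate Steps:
$I{\left(X \right)} = 4 + X^{2}$ ($I{\left(X \right)} = X X + 4 = X^{2} + 4 = 4 + X^{2}$)
$l{\left(M \right)} = - M^{2}$ ($l{\left(M \right)} = \left(0 - M\right) M = - M M = - M^{2}$)
$-49522 + l{\left(99 \right)} = -49522 - 99^{2} = -49522 - 9801 = -59323$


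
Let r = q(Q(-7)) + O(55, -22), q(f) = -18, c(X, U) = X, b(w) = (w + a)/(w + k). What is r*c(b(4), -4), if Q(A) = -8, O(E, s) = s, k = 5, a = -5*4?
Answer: 640/9 ≈ 71.111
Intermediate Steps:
a = -20
b(w) = (-20 + w)/(5 + w) (b(w) = (w - 20)/(w + 5) = (-20 + w)/(5 + w))
r = -40 (r = -18 - 22 = -40)
r*c(b(4), -4) = -40*(-20 + 4)/(5 + 4) = -40*(-16)/9 = -40*(-16/9) = 640/9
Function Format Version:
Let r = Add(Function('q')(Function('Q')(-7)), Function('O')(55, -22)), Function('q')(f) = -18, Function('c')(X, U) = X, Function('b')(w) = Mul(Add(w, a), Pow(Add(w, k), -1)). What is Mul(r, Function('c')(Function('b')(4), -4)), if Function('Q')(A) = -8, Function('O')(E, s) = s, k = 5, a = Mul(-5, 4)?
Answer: Rational(640, 9) ≈ 71.111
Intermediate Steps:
a = -20
Function('b')(w) = Mul(Pow(Add(5, w), -1), Add(-20, w)) (Function('b')(w) = Mul(Add(w, -20), Pow(Add(w, 5), -1)) = Mul(Add(-20, w), Pow(Add(5, w), -1)) = Mul(Pow(Add(5, w), -1), Add(-20, w)))
r = -40 (r = Add(-18, -22) = -40)
Mul(r, Function('c')(Function('b')(4), -4)) = Mul(-40, Mul(Pow(Add(5, 4), -1), Add(-20, 4))) = Mul(-40, Mul(Pow(9, -1), -16)) = Mul(-40, Mul(Rational(1, 9), -16)) = Mul(-40, Rational(-16, 9)) = Rational(640, 9)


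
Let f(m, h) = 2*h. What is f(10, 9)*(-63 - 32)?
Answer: -1710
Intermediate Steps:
f(10, 9)*(-63 - 32) = (2*9)*(-63 - 32) = 18*(-95) = -1710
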